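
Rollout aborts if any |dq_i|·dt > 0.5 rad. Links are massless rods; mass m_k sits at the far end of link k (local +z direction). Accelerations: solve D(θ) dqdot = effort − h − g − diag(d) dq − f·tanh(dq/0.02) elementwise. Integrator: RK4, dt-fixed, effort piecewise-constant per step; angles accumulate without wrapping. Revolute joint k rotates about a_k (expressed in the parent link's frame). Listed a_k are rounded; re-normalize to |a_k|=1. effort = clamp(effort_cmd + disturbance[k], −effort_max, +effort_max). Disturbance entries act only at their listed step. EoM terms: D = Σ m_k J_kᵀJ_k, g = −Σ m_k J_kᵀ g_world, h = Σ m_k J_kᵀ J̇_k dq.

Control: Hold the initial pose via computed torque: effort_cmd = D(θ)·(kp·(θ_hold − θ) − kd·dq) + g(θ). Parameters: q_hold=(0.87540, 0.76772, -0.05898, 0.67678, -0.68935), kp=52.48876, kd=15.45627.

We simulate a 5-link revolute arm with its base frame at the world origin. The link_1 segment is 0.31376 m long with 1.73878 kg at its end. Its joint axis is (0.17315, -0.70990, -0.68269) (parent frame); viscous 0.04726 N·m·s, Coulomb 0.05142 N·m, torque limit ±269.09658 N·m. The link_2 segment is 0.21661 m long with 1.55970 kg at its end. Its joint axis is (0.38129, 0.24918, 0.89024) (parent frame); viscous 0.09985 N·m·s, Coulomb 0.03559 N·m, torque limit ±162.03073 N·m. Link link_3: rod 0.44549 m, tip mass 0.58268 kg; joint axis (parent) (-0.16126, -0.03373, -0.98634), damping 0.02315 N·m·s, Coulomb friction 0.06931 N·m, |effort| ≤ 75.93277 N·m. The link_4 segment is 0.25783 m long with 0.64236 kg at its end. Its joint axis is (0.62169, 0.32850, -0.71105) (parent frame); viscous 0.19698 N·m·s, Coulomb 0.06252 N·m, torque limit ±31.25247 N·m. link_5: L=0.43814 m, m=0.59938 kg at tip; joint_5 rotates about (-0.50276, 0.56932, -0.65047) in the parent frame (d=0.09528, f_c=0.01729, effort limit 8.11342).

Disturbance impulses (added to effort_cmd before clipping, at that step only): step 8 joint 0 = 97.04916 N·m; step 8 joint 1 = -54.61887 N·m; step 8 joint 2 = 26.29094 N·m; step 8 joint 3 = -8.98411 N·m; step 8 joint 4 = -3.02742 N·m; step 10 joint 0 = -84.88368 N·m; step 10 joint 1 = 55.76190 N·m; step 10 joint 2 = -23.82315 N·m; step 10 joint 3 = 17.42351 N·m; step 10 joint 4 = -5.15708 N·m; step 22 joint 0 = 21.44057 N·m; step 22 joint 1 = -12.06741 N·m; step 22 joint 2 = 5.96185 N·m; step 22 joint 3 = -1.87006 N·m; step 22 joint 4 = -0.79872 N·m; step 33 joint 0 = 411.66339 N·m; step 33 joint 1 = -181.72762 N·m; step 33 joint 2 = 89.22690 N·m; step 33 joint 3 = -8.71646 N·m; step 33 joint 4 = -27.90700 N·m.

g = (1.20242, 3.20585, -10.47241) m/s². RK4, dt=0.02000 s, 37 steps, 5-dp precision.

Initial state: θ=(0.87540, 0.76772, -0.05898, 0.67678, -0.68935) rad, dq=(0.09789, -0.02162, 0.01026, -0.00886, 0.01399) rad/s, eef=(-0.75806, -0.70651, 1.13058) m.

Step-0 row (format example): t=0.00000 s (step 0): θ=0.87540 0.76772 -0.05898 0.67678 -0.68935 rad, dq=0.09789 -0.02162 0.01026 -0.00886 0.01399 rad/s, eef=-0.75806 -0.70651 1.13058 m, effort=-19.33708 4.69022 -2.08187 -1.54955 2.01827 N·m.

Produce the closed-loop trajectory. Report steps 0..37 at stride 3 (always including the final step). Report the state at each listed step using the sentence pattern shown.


t=0.06000 s (step 3): θ=0.87870 0.76582 -0.05975 0.67764 -0.68849 rad, dq=0.02812 -0.00323 -0.00128 -0.02343 -0.01821 rad/s, eef=-0.76321 -0.70487 1.12830 m, effort=-16.65983 3.53750 -1.52749 -1.62453 1.87763 N·m.
t=0.12000 s (step 6): θ=0.87923 0.76470 -0.06070 0.67827 -0.68834 rad, dq=0.00252 0.01380 0.00708 -0.03012 -0.02260 rad/s, eef=-0.76422 -0.70451 1.12781 m, effort=-15.47582 3.02714 -1.28406 -1.65686 1.81263 N·m.
t=0.18000 s (step 9): θ=0.87911 0.74847 -0.06001 0.67822 -0.68796 rad, dq=0.03176 -1.53491 0.14473 -0.10902 -0.01383 rad/s, eef=-0.77614 -0.69723 1.12588 m, effort=-46.13677 20.28289 -9.60952 1.17291 2.77896 N·m.
t=0.24000 s (step 12): θ=0.87724 0.74929 -0.01935 0.71577 -0.71844 rad, dq=-0.06731 0.92077 0.72553 0.85106 -0.91849 rad/s, eef=-0.79067 -0.69863 1.10344 m, effort=-7.39415 -3.38547 1.21671 -4.67572 3.40602 N·m.
t=0.30000 s (step 15): θ=0.87504 0.78066 -0.00612 0.73767 -0.75398 rad, dq=-0.01558 0.25622 -0.04419 0.03809 -0.29097 rad/s, eef=-0.77231 -0.71645 1.09036 m, effort=-11.28490 0.08169 -0.01796 -2.91857 2.41888 N·m.
t=0.36000 s (step 18): θ=0.87435 0.78946 -0.00880 0.73683 -0.75617 rad, dq=-0.01308 0.04651 -0.05188 -0.02120 0.15584 rad/s, eef=-0.76386 -0.72118 1.09176 m, effort=-13.04759 1.59239 -0.67029 -2.26457 2.02860 N·m.
t=0.42000 s (step 21): θ=0.87368 0.79016 -0.01080 0.73486 -0.74256 rad, dq=-0.00697 -0.00292 -0.01025 -0.05034 0.26717 rad/s, eef=-0.76068 -0.72111 1.09740 m, effort=-13.88139 2.23898 -0.96260 -2.01184 1.88267 N·m.
t=0.48000 s (step 24): θ=0.87485 0.78424 -0.01125 0.71953 -0.73493 rad, dq=0.02649 -0.19245 -0.02845 -0.26325 0.12785 rad/s, eef=-0.76673 -0.71515 1.10233 m, effort=-19.44215 5.38549 -2.46802 -1.45689 1.99745 N·m.
t=0.54000 s (step 27): θ=0.87562 0.77675 -0.01213 0.71172 -0.72261 rad, dq=0.00281 -0.08204 -0.03488 -0.05311 0.22725 rad/s, eef=-0.77240 -0.70965 1.10691 m, effort=-16.59874 3.77179 -1.66622 -1.66500 1.87314 N·m.
t=0.60000 s (step 30): θ=0.87569 0.77463 -0.01322 0.70914 -0.71006 rad, dq=-0.00354 -0.02818 -0.04791 -0.02863 0.18220 rad/s, eef=-0.77276 -0.70769 1.11136 m, effort=-15.36337 3.08033 -1.32178 -1.74936 1.82081 N·m.
t=0.66000 s (step 33): θ=0.87554 0.77478 -0.01455 0.70691 -0.70057 rad, dq=-0.00718 -0.01130 -0.04445 -0.01086 0.14844 rad/s, eef=-0.77126 -0.70709 1.11521 m, effort=269.09658 -162.03073 75.93277 -10.49750 -8.11342 N·m.
t=0.72000 s (step 36): θ=0.82903 0.42714 0.15500 1.20028 0.00728 rad, dq=-0.07562 -2.26344 1.78168 1.46609 4.19725 rad/s, eef=-0.86794 -0.62877 1.07975 m, effort=-68.24163 33.07021 -17.80746 -8.71312 7.09434 N·m.
t=0.74000 s (step 37): θ=0.82892 0.39356 0.18015 1.21707 0.06528 rad, dq=0.03648 -1.11710 0.90917 0.33644 1.87233 rad/s, eef=-0.88539 -0.61270 1.07011 m.


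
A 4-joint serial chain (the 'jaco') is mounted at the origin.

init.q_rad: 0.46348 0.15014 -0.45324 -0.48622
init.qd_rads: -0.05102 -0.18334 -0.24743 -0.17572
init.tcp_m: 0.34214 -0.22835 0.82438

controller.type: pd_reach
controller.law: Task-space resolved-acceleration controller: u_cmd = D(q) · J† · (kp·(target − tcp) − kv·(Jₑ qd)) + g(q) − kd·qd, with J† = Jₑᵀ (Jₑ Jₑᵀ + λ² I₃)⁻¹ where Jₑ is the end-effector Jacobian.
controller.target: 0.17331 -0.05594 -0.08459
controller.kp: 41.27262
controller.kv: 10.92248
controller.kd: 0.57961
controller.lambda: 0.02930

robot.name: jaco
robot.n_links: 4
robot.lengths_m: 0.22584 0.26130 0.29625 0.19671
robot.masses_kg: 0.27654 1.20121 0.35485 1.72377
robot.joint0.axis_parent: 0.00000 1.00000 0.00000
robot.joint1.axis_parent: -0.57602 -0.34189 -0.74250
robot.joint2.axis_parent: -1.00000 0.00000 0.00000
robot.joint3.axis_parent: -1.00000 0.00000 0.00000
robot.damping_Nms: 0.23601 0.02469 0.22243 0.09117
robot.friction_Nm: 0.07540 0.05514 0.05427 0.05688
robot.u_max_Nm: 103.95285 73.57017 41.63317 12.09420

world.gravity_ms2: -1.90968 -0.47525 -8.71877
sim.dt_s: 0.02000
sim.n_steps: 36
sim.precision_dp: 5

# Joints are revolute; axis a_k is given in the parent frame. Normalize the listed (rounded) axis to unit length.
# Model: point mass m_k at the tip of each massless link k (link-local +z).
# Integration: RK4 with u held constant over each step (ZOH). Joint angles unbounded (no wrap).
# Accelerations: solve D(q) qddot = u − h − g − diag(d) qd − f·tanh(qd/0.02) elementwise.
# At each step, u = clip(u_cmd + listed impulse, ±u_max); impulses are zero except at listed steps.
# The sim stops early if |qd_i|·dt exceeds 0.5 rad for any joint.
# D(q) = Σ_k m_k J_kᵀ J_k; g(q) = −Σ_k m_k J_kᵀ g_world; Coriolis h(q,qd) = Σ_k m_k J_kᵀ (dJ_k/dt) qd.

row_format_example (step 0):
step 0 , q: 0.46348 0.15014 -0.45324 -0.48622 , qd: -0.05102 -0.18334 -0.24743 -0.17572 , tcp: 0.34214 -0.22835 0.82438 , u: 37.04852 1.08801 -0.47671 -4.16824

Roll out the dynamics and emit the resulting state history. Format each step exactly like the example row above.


step 1 , q: 0.48191 0.18227 -0.48058 -0.52798 , qd: 1.85645 3.27419 -2.48135 -3.78513 , tcp: 0.34041 -0.23064 0.81553 , u: 26.25251 -0.49527 1.31665 -1.00995
step 2 , q: 0.52990 0.26363 -0.54949 -0.60218 , qd: 2.90936 4.74967 -4.34992 -3.58206 , tcp: 0.33774 -0.22983 0.79640 , u: 17.51002 -0.86346 1.94102 -0.78767
step 3 , q: 0.59159 0.35858 -0.63633 -0.68572 , qd: 3.26093 4.74332 -4.39013 -4.62295 , tcp: 0.33554 -0.22648 0.77017 , u: 8.93226 -0.20766 1.58971 0.26187
step 4 , q: 0.65877 0.45162 -0.72816 -0.77313 , qd: 3.46166 4.56566 -4.78832 -4.12363 , tcp: 0.33402 -0.22122 0.73857 , u: 2.65778 0.43593 1.68533 0.39032
step 5 , q: 0.72773 0.53798 -0.82159 -0.85754 , qd: 3.44612 4.09706 -4.58607 -4.28577 , tcp: 0.33300 -0.21478 0.70322 , u: -2.64188 1.15891 1.74049 1.06406
step 6 , q: 0.79600 0.61555 -0.91251 -0.94056 , qd: 3.39073 3.68018 -4.51690 -4.02351 , tcp: 0.33223 -0.20763 0.66514 , u: -6.41872 1.71320 2.09665 1.50099
step 7 , q: 0.86255 0.68464 -1.00079 -1.01964 , qd: 3.27402 3.24877 -4.32971 -3.88310 , tcp: 0.33140 -0.20020 0.62545 , u: -9.27133 2.14998 2.53586 2.02845
step 8 , q: 0.92657 0.74552 -1.08549 -1.09525 , qd: 3.13608 2.85577 -4.15646 -3.67949 , tcp: 0.33033 -0.19274 0.58492 , u: -11.28034 2.45779 3.06232 2.47888
step 9 , q: 0.98768 0.79884 -1.16666 -1.16683 , qd: 2.98218 2.49090 -3.97690 -3.47485 , tcp: 0.32885 -0.18545 0.54426 , u: -12.67638 2.66095 3.60664 2.86802
step 10 , q: 1.04564 0.84516 -1.24430 -1.23426 , qd: 2.82106 2.15420 -3.80295 -3.26064 , tcp: 0.32688 -0.17843 0.50404 , u: -13.60029 2.77964 4.13396 3.17290
step 11 , q: 1.10036 0.88500 -1.31852 -1.29739 , qd: 2.65752 1.84188 -3.63573 -3.04122 , tcp: 0.32436 -0.17175 0.46471 , u: -14.17124 2.83335 4.61684 3.38906
step 12 , q: 1.15183 0.91881 -1.38947 -1.35614 , qd: 2.49499 1.55074 -3.47554 -2.81879 , tcp: 0.32130 -0.16542 0.42661 , u: -14.47988 2.83877 5.03864 3.51771
step 13 , q: 1.20009 0.94699 -1.45729 -1.41045 , qd: 2.33594 1.27825 -3.32160 -2.59560 , tcp: 0.31772 -0.15945 0.39002 , u: -14.59548 2.80955 5.39083 3.56522
step 14 , q: 1.24522 0.96990 -1.52209 -1.46033 , qd: 2.18212 1.02262 -3.17270 -2.37380 , tcp: 0.31365 -0.15383 0.35512 , u: -14.57063 2.75639 5.67087 3.54129
step 15 , q: 1.28735 0.98785 -1.58397 -1.50582 , qd: 2.03481 0.78276 -3.02751 -2.15557 , tcp: 0.30915 -0.14851 0.32205 , u: -14.44495 2.68748 5.88049 3.45750
step 16 , q: 1.32661 1.00116 -1.64298 -1.54700 , qd: 1.89489 0.55820 -2.88483 -1.94294 , tcp: 0.30428 -0.14347 0.29089 , u: -14.24805 2.60885 6.02421 3.32609
step 17 , q: 1.36316 1.01014 -1.69917 -1.58399 , qd: 1.76302 0.34888 -2.74372 -1.73784 , tcp: 0.29910 -0.13867 0.26168 , u: -14.00176 2.52492 6.10828 3.15908
step 18 , q: 1.39715 1.01508 -1.75256 -1.61697 , qd: 1.63961 0.15508 -2.60354 -1.54195 , tcp: 0.29368 -0.13407 0.23441 , u: -13.72194 2.43887 6.13981 2.96761
step 19 , q: 1.42878 1.01632 -1.80317 -1.64611 , qd: 1.52563 -0.01951 -2.46552 -1.35403 , tcp: 0.28807 -0.12966 0.20908 , u: -13.41521 2.34936 6.12714 2.76003
step 20 , q: 1.45825 1.01443 -1.85112 -1.67147 , qd: 1.42364 -0.15993 -2.33448 -1.16713 , tcp: 0.28234 -0.12537 0.18563 , u: -13.07178 2.24210 6.08187 2.54147
step 21 , q: 1.48578 1.00989 -1.89643 -1.69328 , qd: 1.33057 -0.28590 -2.20021 -1.00118 , tcp: 0.27652 -0.12119 0.16402 , u: -12.73418 2.14096 6.00404 2.33169
step 22 , q: 1.51154 1.00298 -1.93905 -1.71192 , qd: 1.24683 -0.39631 -2.06514 -0.85215 , tcp: 0.27070 -0.11710 0.14414 , u: -12.40068 2.04758 5.90117 2.13168
step 23 , q: 1.53572 0.99404 -1.97898 -1.72772 , qd: 1.17277 -0.49016 -1.93077 -0.71808 , tcp: 0.26494 -0.11310 0.12589 , u: -12.07249 1.96218 5.77917 1.94340
step 24 , q: 1.55853 0.98340 -2.01625 -1.74096 , qd: 1.10861 -0.56689 -1.79806 -0.59808 , tcp: 0.25929 -0.10918 0.10918 , u: -11.75302 1.88449 5.64280 1.76886
step 25 , q: 1.58016 0.97141 -2.05090 -1.75193 , qd: 1.05438 -0.62629 -1.66770 -0.49163 , tcp: 0.25378 -0.10536 0.09390 , u: -11.44710 1.81393 5.49595 1.60964
step 26 , q: 1.60080 0.95840 -2.08297 -1.76088 , qd: 1.00990 -0.66851 -1.54032 -0.39833 , tcp: 0.24846 -0.10165 0.07993 , u: -11.16033 1.74962 5.34180 1.46676
step 27 , q: 1.62064 0.94472 -2.11253 -1.76808 , qd: 0.97468 -0.69413 -1.41648 -0.31776 , tcp: 0.24337 -0.09804 0.06717 , u: -10.89843 1.69058 5.18302 1.34064
step 28 , q: 1.63986 0.93069 -2.13967 -1.77378 , qd: 0.94792 -0.70415 -1.29676 -0.24936 , tcp: 0.23852 -0.09457 0.05552 , u: -10.66657 1.63577 5.02182 1.23117
step 29 , q: 1.65863 0.91661 -2.16445 -1.77822 , qd: 0.92848 -0.69999 -1.18174 -0.19239 , tcp: 0.23393 -0.09124 0.04486 , u: -10.46865 1.58424 4.86009 1.13778
step 30 , q: 1.67706 0.90274 -2.18700 -1.78162 , qd: 0.91500 -0.68345 -1.07199 -0.14593 , tcp: 0.22961 -0.08806 0.03510 , u: -10.30679 1.53524 4.69944 1.05948
step 31 , q: 1.69527 0.88931 -2.20740 -1.78417 , qd: 0.90593 -0.65658 -0.96802 -0.10888 , tcp: 0.22557 -0.08505 0.02615 , u: -10.18114 1.48827 4.54125 0.99502
step 32 , q: 1.71333 0.87650 -2.22579 -1.78606 , qd: 0.89965 -0.62158 -0.87029 -0.08003 , tcp: 0.22180 -0.08221 0.01793 , u: -10.08986 1.44305 4.38669 0.94295
step 33 , q: 1.73127 0.86445 -2.24230 -1.78745 , qd: 0.89462 -0.58067 -0.77913 -0.05813 , tcp: 0.21829 -0.07957 0.01035 , u: -10.02947 1.39953 4.23670 0.90178
step 34 , q: 1.74911 0.85327 -2.25704 -1.78844 , qd: 0.88942 -0.53597 -0.69471 -0.04210 , tcp: 0.21504 -0.07711 0.00335 , u: -9.99534 1.35775 4.09205 0.87019
step 35 , q: 1.76684 0.84300 -2.27017 -1.78917 , qd: 0.88287 -0.48942 -0.61703 -0.03118 , tcp: 0.21203 -0.07484 -0.00313 , u: -9.98221 1.31783 3.95324 0.84726
step 36 , q: 1.78441 0.83367 -2.28181 -1.78972 , qd: 0.87404 -0.44265 -0.54599 -0.02457 , tcp: 0.20924 -0.07276 -0.00914


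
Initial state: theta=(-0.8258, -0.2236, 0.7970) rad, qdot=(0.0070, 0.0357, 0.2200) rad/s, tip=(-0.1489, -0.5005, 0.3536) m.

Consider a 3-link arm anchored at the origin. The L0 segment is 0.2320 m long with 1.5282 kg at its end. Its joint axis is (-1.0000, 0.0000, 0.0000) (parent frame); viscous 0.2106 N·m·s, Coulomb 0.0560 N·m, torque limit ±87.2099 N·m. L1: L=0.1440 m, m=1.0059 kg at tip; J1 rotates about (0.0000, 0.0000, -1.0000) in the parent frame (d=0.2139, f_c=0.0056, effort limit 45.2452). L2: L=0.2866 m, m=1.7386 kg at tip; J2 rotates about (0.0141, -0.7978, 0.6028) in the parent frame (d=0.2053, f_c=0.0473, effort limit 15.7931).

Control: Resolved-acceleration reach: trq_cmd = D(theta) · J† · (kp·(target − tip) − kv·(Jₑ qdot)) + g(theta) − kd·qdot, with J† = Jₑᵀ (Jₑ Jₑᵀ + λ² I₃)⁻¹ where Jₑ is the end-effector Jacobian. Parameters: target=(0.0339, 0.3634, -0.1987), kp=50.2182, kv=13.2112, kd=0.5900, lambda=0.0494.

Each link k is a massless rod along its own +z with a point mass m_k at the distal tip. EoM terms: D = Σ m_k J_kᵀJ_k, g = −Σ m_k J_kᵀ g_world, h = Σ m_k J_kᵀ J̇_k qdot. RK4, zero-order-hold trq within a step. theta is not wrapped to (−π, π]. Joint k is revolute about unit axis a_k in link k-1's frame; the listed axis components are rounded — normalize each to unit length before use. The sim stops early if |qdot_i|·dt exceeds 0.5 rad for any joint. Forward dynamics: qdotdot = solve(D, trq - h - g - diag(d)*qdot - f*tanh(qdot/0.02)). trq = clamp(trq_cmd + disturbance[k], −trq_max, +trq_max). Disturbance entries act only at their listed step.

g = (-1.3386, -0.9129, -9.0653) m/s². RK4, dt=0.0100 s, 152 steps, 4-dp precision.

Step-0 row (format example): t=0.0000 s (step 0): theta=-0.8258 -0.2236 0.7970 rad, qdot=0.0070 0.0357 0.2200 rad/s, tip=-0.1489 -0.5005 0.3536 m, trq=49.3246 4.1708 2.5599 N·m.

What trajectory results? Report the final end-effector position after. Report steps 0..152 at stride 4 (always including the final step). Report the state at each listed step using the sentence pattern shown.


t=0.0400 s (step 4): theta=-0.7339 -0.3506 0.9831 rad, qdot=4.0283 -3.4660 8.3127 rad/s, tip=-0.1554 -0.4828 0.3474 m, trq=38.9122 3.4632 -2.7359 N·m.
t=0.0800 s (step 8): theta=-0.5395 -0.4150 1.3883 rad, qdot=5.2697 0.2523 10.9495 rad/s, tip=-0.1568 -0.4324 0.3393 m, trq=16.5908 -0.4250 -2.0143 N·m.
t=0.1200 s (step 12): theta=-0.3339 -0.3564 1.8090 rad, qdot=4.9148 2.3561 9.8842 rad/s, tip=-0.1446 -0.3698 0.3343 m, trq=6.6925 -1.0051 -1.1433 N·m.
t=0.1600 s (step 16): theta=-0.1496 -0.2453 2.1716 rad, qdot=4.3011 3.0040 8.1803 rad/s, tip=-0.1261 -0.3107 0.3344 m, trq=3.6575 -0.6121 -1.2153 N·m.
t=0.2000 s (step 20): theta=0.0105 -0.1326 2.4549 rad, qdot=3.7181 2.4145 5.8636 rad/s, tip=-0.1067 -0.2598 0.3418 m, trq=2.7326 -0.0497 -1.1840 N·m.
t=0.2400 s (step 24): theta=0.1501 -0.0608 2.6395 rad, qdot=3.2965 1.1971 3.4787 rad/s, tip=-0.0894 -0.2156 0.3564 m, trq=2.3848 0.3127 -0.8164 N·m.
t=0.2800 s (step 28): theta=0.2771 -0.0287 2.7484 rad, qdot=3.0832 0.4862 2.1060 rad/s, tip=-0.0752 -0.1735 0.3733 m, trq=2.1097 0.1665 -0.5404 N·m.
t=0.3200 s (step 32): theta=0.3986 -0.0172 2.8162 rad, qdot=3.0116 0.1306 1.3557 rad/s, tip=-0.0637 -0.1304 0.3883 m, trq=1.6272 -0.1254 -0.2880 N·m.
t=0.3600 s (step 36): theta=0.5192 -0.0162 2.8610 rad, qdot=3.0326 -0.0632 0.9216 rad/s, tip=-0.0541 -0.0852 0.3997 m, trq=0.8658 -0.3925 -0.0610 N·m.
t=0.4000 s (step 40): theta=0.6419 -0.0214 2.8921 rad, qdot=3.1110 -0.1921 0.6456 rad/s, tip=-0.0458 -0.0374 0.4066 m, trq=-0.1814 -0.5891 0.1352 N·m.
t=0.4400 s (step 44): theta=0.7685 -0.0308 2.9143 rad, qdot=3.2193 -0.3102 0.4343 rad/s, tip=-0.0383 0.0129 0.4081 m, trq=-1.4913 -0.7035 0.3101 N·m.
t=0.4800 s (step 48): theta=0.8996 -0.0441 2.9298 rad, qdot=3.3314 -0.5511 0.1046 rad/s, tip=-0.0312 0.0652 0.4031 m, trq=-3.0250 -0.6729 0.5530 N·m.
t=0.5200 s (step 52): theta=1.0351 -0.0650 2.9349 rad, qdot=3.3903 -1.7597 -1.4023 rad/s, tip=-0.0243 0.1186 0.3910 m, trq=-4.6748 -0.0296 1.5085 N·m.
t=0.5600 s (step 56): theta=1.1701 -0.0882 2.9328 rad, qdot=3.3852 -0.4043 0.1313 rad/s, tip=-0.0183 0.1700 0.3720 m, trq=-5.3105 -0.9796 0.7151 N·m.
t=0.6000 s (step 60): theta=1.3082 -0.1040 2.9395 rad, qdot=3.5026 -0.4575 0.1114 rad/s, tip=-0.0124 0.2193 0.3452 m, trq=-7.6559 -0.8243 0.6642 N·m.
t=0.6400 s (step 64): theta=1.4492 -0.1211 2.9454 rad, qdot=3.5359 -0.4021 0.1726 rad/s, tip=-0.0064 0.2654 0.3111 m, trq=-9.6937 -0.7424 0.5805 N·m.
t=0.6800 s (step 68): theta=1.5899 -0.1390 2.9495 rad, qdot=3.4909 -0.4245 0.1078 rad/s, tip=-0.0005 0.3063 0.2708 m, trq=-11.4480 -0.6105 0.5768 N·m.
t=0.7200 s (step 72): theta=1.7275 -0.1581 2.9502 rad, qdot=3.3789 -0.3845 0.1028 rad/s, tip=0.0049 0.3405 0.2262 m, trq=-12.8675 -0.5097 0.5391 N·m.
t=0.7600 s (step 76): theta=1.8593 -0.1760 2.9500 rad, qdot=3.2093 -0.3220 0.1122 rad/s, tip=0.0098 0.3672 0.1794 m, trq=-13.9459 -0.4289 0.5002 N·m.
t=0.8000 s (step 80): theta=1.9833 -0.1938 2.9470 rad, qdot=2.9905 -0.2854 0.0868 rad/s, tip=0.0141 0.3866 0.1324 m, trq=-14.6600 -0.3454 0.4937 N·m.
t=0.8400 s (step 84): theta=2.0978 -0.2096 2.9438 rad, qdot=2.7377 -0.2396 0.0725 rad/s, tip=0.0177 0.3992 0.0872 m, trq=-15.0290 -0.2885 0.4944 N·m.
t=0.8800 s (step 88): theta=2.2017 -0.2230 2.9407 rad, qdot=2.4655 -0.1599 0.1040 rad/s, tip=0.0207 0.4061 0.0450 m, trq=-15.0845 -0.2743 0.4804 N·m.
t=0.9200 s (step 92): theta=2.2946 -0.2335 2.9388 rad, qdot=2.1818 -0.2296 -0.0380 rad/s, tip=0.0232 0.4085 0.0070 m, trq=-14.8986 -0.1927 0.5787 N·m.
t=0.9600 s (step 96): theta=2.3764 -0.2383 2.9415 rad, qdot=1.9097 -0.0893 0.0840 rad/s, tip=0.0251 0.4075 -0.0265 m, trq=-14.5006 -0.2528 0.5180 N·m.
t=1.0000 s (step 100): theta=2.4475 -0.2426 2.9432 rad, qdot=1.6451 -0.1588 -0.0393 rad/s, tip=0.0267 0.4044 -0.0554 m, trq=-13.9997 -0.2023 0.6094 N·m.
t=1.0400 s (step 104): theta=2.5086 -0.2432 2.9480 rad, qdot=1.4040 -0.1329 -0.0392 rad/s, tip=0.0279 0.4000 -0.0799 m, trq=-13.4227 -0.2180 0.6228 N·m.
t=1.0800 s (step 108): theta=2.5605 -0.2419 2.9539 rad, qdot=1.1880 -0.0713 0.0105 rad/s, tip=0.0289 0.3951 -0.1005 m, trq=-12.8234 -0.2617 0.6046 N·m.
t=1.1200 s (step 112): theta=2.6041 -0.2447 2.9539 rad, qdot=0.9966 -0.0360 0.0333 rad/s, tip=0.0297 0.3902 -0.1177 m, trq=-12.2517 -0.2936 0.6129 N·m.
t=1.1600 s (step 116): theta=2.6405 -0.2477 2.9531 rad, qdot=0.8304 -0.0249 0.0310 rad/s, tip=0.0303 0.3857 -0.1319 m, trq=-11.7259 -0.3130 0.6366 N·m.
t=1.2000 s (step 120): theta=2.6708 -0.2500 2.9525 rad, qdot=0.6886 0.0086 0.0591 rad/s, tip=0.0308 0.3815 -0.1435 m, trq=-11.2486 -0.3458 0.6392 N·m.
t=1.2400 s (step 124): theta=2.6957 -0.2565 2.9465 rad, qdot=0.5676 -0.0059 0.0320 rad/s, tip=0.0312 0.3779 -0.1531 m, trq=-10.8410 -0.3490 0.6836 N·m.
t=1.2800 s (step 128): theta=2.7162 -0.2616 2.9416 rad, qdot=0.4653 -0.0506 -0.0294 rad/s, tip=0.0316 0.3747 -0.1610 m, trq=-10.4922 -0.3328 0.7435 N·m.
t=1.3200 s (step 132): theta=2.7332 -0.2588 2.9462 rad, qdot=0.3827 0.0203 0.0505 rad/s, tip=0.0318 0.3718 -0.1672 m, trq=-10.1688 -0.3847 0.6977 N·m.
t=1.3600 s (step 136): theta=2.7469 -0.2636 2.9413 rad, qdot=0.3131 0.0216 0.0471 rad/s, tip=0.0321 0.3696 -0.1725 m, trq=-9.9158 -0.3939 0.7199 N·m.
t=1.4000 s (step 140): theta=2.7581 -0.2676 2.9372 rad, qdot=0.2562 0.0424 0.0685 rad/s, tip=0.0322 0.3677 -0.1767 m, trq=-9.7019 -0.4131 0.7236 N·m.
t=1.4400 s (step 144): theta=2.7673 -0.2682 2.9372 rad, qdot=0.2089 0.0468 0.0710 rad/s, tip=0.0324 0.3660 -0.1801 m, trq=-9.5194 -0.4218 0.7289 N·m.
t=1.4800 s (step 148): theta=2.7748 -0.2679 2.9380 rad, qdot=0.1664 -0.0765 -0.0811 rad/s, tip=0.0325 0.3646 -0.1828 m, trq=-9.3809 -0.3540 0.8235 N·m.
t=1.5200 s (step 152): theta=2.7809 -0.2697 2.9362 rad, qdot=0.1365 -0.0161 -0.0102 rad/s, tip=0.0326 0.3636 -0.1851 m.
final tip position (m): 0.0326 0.3636 -0.1851


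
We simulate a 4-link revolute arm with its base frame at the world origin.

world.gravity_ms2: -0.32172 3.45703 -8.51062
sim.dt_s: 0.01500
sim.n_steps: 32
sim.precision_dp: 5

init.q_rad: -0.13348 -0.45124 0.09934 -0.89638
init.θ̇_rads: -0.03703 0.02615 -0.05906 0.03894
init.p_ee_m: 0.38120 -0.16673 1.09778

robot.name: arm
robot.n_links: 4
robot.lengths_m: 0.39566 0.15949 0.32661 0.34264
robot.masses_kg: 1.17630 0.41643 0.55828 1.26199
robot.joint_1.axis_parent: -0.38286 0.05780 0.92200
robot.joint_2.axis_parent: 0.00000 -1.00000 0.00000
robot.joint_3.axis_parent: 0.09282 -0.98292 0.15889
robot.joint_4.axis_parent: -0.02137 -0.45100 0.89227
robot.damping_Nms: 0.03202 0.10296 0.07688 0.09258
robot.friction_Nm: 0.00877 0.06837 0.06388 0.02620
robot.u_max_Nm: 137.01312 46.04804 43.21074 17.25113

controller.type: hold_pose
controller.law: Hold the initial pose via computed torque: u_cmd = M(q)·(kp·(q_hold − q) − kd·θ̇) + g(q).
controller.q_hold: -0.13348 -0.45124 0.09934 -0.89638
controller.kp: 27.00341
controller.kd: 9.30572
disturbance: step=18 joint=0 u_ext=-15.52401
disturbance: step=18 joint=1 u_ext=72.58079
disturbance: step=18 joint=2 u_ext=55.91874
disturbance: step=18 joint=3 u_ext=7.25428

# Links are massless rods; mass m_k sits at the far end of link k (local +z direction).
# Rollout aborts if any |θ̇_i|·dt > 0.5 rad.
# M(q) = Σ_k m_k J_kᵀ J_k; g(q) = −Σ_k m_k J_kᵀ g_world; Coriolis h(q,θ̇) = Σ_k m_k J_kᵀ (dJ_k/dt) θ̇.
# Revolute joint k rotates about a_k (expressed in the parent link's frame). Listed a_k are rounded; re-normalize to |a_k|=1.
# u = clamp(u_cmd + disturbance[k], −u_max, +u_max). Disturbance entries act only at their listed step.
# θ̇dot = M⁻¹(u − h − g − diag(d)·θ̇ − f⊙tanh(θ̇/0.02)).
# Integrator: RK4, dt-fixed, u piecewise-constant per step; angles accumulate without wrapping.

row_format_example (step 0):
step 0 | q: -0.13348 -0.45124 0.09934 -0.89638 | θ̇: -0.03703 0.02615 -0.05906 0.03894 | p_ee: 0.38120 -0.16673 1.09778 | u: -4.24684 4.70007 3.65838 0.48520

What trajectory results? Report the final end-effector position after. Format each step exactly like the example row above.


step 1 | q: -0.13389 -0.45138 0.09927 -0.89633 | θ̇: -0.03171 0.02508 -0.05396 0.03214 | p_ee: 0.38124 -0.16705 1.09769 | u: -4.27167 4.69194 3.65372 0.48164
step 2 | q: -0.13424 -0.45153 0.09926 -0.89635 | θ̇: -0.02736 0.02514 -0.05120 0.02871 | p_ee: 0.38128 -0.16733 1.09761 | u: -4.29451 4.68439 3.64938 0.47823
step 3 | q: -0.13452 -0.45167 0.09928 -0.89640 | θ̇: -0.02370 0.02567 -0.04957 0.02716 | p_ee: 0.38131 -0.16756 1.09754 | u: -4.31550 4.67742 3.64533 0.47502
step 4 | q: -0.13475 -0.45181 0.09932 -0.89647 | θ̇: -0.02054 0.02632 -0.04851 0.02661 | p_ee: 0.38134 -0.16776 1.09748 | u: -4.33475 4.67101 3.64158 0.47202
step 5 | q: -0.13494 -0.45193 0.09937 -0.89654 | θ̇: -0.01780 0.02698 -0.04774 0.02657 | p_ee: 0.38136 -0.16792 1.09744 | u: -4.35240 4.66514 3.63811 0.46926
step 6 | q: -0.13508 -0.45205 0.09943 -0.89661 | θ̇: -0.01540 0.02759 -0.04712 0.02676 | p_ee: 0.38138 -0.16805 1.09740 | u: -4.36856 4.65975 3.63490 0.46671
step 7 | q: -0.13520 -0.45215 0.09951 -0.89667 | θ̇: -0.01329 0.02815 -0.04661 0.02706 | p_ee: 0.38139 -0.16815 1.09737 | u: -4.38333 4.65483 3.63194 0.46438
step 8 | q: -0.13528 -0.45225 0.09959 -0.89674 | θ̇: -0.01144 0.02864 -0.04618 0.02739 | p_ee: 0.38140 -0.16823 1.09734 | u: -4.39682 4.65033 3.62921 0.46224
step 9 | q: -0.13534 -0.45234 0.09967 -0.89679 | θ̇: -0.00983 0.02909 -0.04582 0.02772 | p_ee: 0.38141 -0.16829 1.09733 | u: -4.40913 4.64623 3.62670 0.46029
step 10 | q: -0.13538 -0.45243 0.09977 -0.89684 | θ̇: -0.00841 0.02949 -0.04551 0.02803 | p_ee: 0.38141 -0.16833 1.09731 | u: -4.42034 4.64249 3.62439 0.45852
step 11 | q: -0.13540 -0.45251 0.09986 -0.89689 | θ̇: -0.00719 0.02984 -0.04526 0.02831 | p_ee: 0.38142 -0.16835 1.09731 | u: -4.43054 4.63909 3.62227 0.45691
step 12 | q: -0.13539 -0.45259 0.09996 -0.89694 | θ̇: -0.00612 0.03015 -0.04505 0.02856 | p_ee: 0.38142 -0.16836 1.09730 | u: -4.43980 4.63601 3.62032 0.45544
step 13 | q: -0.13538 -0.45266 0.10007 -0.89697 | θ̇: -0.00521 0.03043 -0.04487 0.02878 | p_ee: 0.38142 -0.16836 1.09730 | u: -4.44822 4.63322 3.61853 0.45412
step 14 | q: -0.13535 -0.45273 0.10017 -0.89701 | θ̇: -0.00443 0.03067 -0.04473 0.02898 | p_ee: 0.38141 -0.16834 1.09731 | u: -4.45584 4.63069 3.61689 0.45291
step 15 | q: -0.13531 -0.45279 0.10028 -0.89705 | θ̇: -0.00377 0.03089 -0.04463 0.02914 | p_ee: 0.38141 -0.16832 1.09731 | u: -4.46274 4.62840 3.61539 0.45183
step 16 | q: -0.13526 -0.45285 0.10039 -0.89708 | θ̇: -0.00322 0.03108 -0.04455 0.02928 | p_ee: 0.38141 -0.16829 1.09732 | u: -4.46898 4.62634 3.61402 0.45085
step 17 | q: -0.13521 -0.45291 0.10050 -0.89711 | θ̇: -0.00276 0.03125 -0.04449 0.02940 | p_ee: 0.38140 -0.16826 1.09733 | u: -4.47460 4.62449 3.61276 0.44996
step 18 | q: -0.13514 -0.45297 0.10061 -0.89714 | θ̇: -0.00238 0.03139 -0.04446 0.02950 | p_ee: 0.38139 -0.16821 1.09735 | u: -20.00368 46.04804 43.21074 7.70345
step 19 | q: -0.13434 -0.51838 0.18869 -0.86077 | θ̇: 0.08637 -8.25035 11.03126 5.27033 | p_ee: 0.37660 -0.16826 1.10158 | u: -2.25897 -1.37214 -2.13873 -0.58184
step 20 | q: -0.13430 -0.61633 0.31765 -0.77859 | θ̇: -0.04634 -5.07230 6.58209 5.28528 | p_ee: 0.36701 -0.16793 1.10757 | u: -2.36706 -0.95303 -1.82425 -0.49200
step 21 | q: -0.13521 -0.67667 0.39555 -0.70728 | θ̇: -0.06027 -3.13629 4.05049 4.11932 | p_ee: 0.35861 -0.16751 1.11144 | u: -2.44516 -0.56368 -1.53081 -0.39376
step 22 | q: -0.13602 -0.71393 0.44411 -0.65491 | θ̇: -0.04323 -1.92335 2.55207 2.86137 | p_ee: 0.35160 -0.16722 1.11413 | u: -2.53794 -0.18256 -1.22654 -0.30012
step 23 | q: -0.13655 -0.73643 0.47473 -0.61992 | θ̇: -0.02628 -1.12704 1.59615 1.82746 | p_ee: 0.34593 -0.16706 1.11613 | u: -2.65457 0.19470 -0.90939 -0.21470
step 24 | q: -0.13687 -0.74903 0.49348 -0.59844 | θ̇: -0.01640 -0.58239 0.93917 1.06484 | p_ee: 0.34146 -0.16696 1.11768 | u: -2.79112 0.56517 -0.58590 -0.13794
step 25 | q: -0.13709 -0.75475 0.50384 -0.58661 | θ̇: -0.01282 -0.19840 0.46071 0.53417 | p_ee: 0.33805 -0.16689 1.11894 | u: -2.94021 0.92428 -0.26373 -0.06930
step 26 | q: -0.13728 -0.75559 0.50796 -0.58138 | θ̇: -0.01119 0.06233 0.11830 0.18128 | p_ee: 0.33556 -0.16679 1.11998 | u: -3.09484 1.27134 0.05074 -0.00799
step 27 | q: -0.13738 -0.75374 0.50841 -0.58037 | θ̇: -0.00133 0.16093 -0.03415 -0.01817 | p_ee: 0.33382 -0.16666 1.12081 | u: -3.24744 1.61551 0.34765 0.04562
step 28 | q: -0.13731 -0.75141 0.50769 -0.58106 | θ̇: 0.01019 0.14910 -0.06280 -0.06764 | p_ee: 0.33265 -0.16647 1.12142 | u: -3.39075 1.93574 0.61082 0.08805
step 29 | q: -0.13709 -0.74928 0.50657 -0.58229 | θ̇: 0.01891 0.13555 -0.08712 -0.09470 | p_ee: 0.33196 -0.16622 1.12183 | u: -3.52290 2.23179 0.85460 0.12661
step 30 | q: -0.13675 -0.74735 0.50511 -0.58384 | θ̇: 0.02583 0.12214 -0.10768 -0.11145 | p_ee: 0.33168 -0.16591 1.12208 | u: -3.64455 2.50493 1.08007 0.16188
step 31 | q: -0.13632 -0.74562 0.50337 -0.58559 | θ̇: 0.03135 0.10925 -0.12474 -0.12175 | p_ee: 0.33176 -0.16556 1.12219 | u: -3.75630 2.75648 1.28820 0.19414
step 32 | q: -0.13582 -0.74407 0.50140 -0.58746 | θ̇: 0.03574 0.09705 -0.13858 -0.12795 | p_ee: 0.33214 -0.16517 1.12216
final p_ee position (m): 0.33214 -0.16517 1.12216


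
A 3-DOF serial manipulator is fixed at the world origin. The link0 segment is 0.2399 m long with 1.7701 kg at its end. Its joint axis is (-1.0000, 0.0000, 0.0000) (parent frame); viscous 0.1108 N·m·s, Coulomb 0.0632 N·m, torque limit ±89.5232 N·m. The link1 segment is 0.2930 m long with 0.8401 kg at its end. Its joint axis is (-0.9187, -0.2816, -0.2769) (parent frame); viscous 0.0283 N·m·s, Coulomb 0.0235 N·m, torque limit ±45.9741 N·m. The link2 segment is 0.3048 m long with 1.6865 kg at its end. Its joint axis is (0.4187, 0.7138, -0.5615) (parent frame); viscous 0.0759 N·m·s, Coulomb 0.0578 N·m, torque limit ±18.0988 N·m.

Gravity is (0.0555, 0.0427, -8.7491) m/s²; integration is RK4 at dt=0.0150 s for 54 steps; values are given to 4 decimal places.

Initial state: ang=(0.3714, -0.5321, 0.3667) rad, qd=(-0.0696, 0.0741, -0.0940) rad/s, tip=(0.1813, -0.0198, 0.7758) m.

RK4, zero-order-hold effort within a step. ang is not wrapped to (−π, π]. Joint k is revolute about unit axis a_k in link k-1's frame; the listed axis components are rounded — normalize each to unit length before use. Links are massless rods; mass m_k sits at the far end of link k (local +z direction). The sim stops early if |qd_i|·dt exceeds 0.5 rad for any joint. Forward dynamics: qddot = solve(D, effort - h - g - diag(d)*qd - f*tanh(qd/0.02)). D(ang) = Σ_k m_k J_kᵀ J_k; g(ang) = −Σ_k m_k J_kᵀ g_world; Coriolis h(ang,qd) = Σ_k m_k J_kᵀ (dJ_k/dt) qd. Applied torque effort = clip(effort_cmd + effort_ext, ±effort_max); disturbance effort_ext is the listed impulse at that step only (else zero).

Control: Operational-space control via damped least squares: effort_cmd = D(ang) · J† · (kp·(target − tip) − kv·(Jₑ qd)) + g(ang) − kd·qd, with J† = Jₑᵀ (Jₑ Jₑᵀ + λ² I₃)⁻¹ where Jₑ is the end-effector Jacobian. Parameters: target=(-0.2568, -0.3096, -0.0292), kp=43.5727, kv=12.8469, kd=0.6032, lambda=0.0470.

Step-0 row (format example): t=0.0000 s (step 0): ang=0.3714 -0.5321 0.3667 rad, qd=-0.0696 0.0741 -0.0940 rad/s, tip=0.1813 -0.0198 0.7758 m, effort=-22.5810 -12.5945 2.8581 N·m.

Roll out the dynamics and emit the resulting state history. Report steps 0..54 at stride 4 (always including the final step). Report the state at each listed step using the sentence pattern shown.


t=0.0600 s (step 4): ang=0.3677 -0.5767 0.3371 rad, qd=-0.0272 -1.4154 -0.8215 rad/s, tip=0.1857 -0.0402 0.7716 m, effort=-8.7820 -3.7903 0.3007 N·m.
t=0.1200 s (step 8): ang=0.3827 -0.7160 0.2414 rad, qd=0.6928 -3.4431 -2.6566 rad/s, tip=0.1984 -0.0833 0.7560 m, effort=0.9556 -0.0377 -0.5912 N·m.
t=0.1800 s (step 12): ang=0.4685 -1.0028 0.0014 rad, qd=2.1453 -5.8616 -5.0772 rad/s, tip=0.2125 -0.1309 0.7190 m, effort=5.8738 4.3485 -2.0232 N·m.
t=0.2400 s (step 16): ang=0.6195 -1.3682 -0.3206 rad, qd=2.7083 -6.0245 -5.4144 rad/s, tip=0.2159 -0.1704 0.6521 m, effort=2.4641 7.7496 -3.4495 N·m.
t=0.3000 s (step 20): ang=0.7764 -1.7060 -0.6334 rad, qd=2.4389 -5.1910 -4.9808 rad/s, tip=0.2000 -0.2015 0.5674 m, effort=0.5257 9.5445 -2.9262 N·m.
t=0.3600 s (step 24): ang=0.9037 -1.9878 -0.9156 rad, qd=1.7607 -4.1989 -4.4371 rad/s, tip=0.1668 -0.2275 0.4782 m, effort=0.4479 10.8265 -1.4528 N·m.
t=0.4200 s (step 28): ang=0.9829 -2.2093 -1.1658 rad, qd=0.8509 -3.1845 -3.9245 rad/s, tip=0.1234 -0.2488 0.3917 m, effort=0.9202 11.7077 0.0696 N·m.
t=0.4800 s (step 32): ang=1.0037 -2.3696 -1.3871 rad, qd=-0.1584 -2.1641 -3.4663 rad/s, tip=0.0774 -0.2645 0.3118 m, effort=1.2753 12.1088 1.2509 N·m.
t=0.5400 s (step 36): ang=0.9645 -2.4692 -1.5823 rad, qd=-1.1446 -1.1537 -3.0540 rad/s, tip=0.0349 -0.2736 0.2409 m, effort=1.3994 11.9987 2.0036 N·m.
t=0.6000 s (step 40): ang=0.8683 -2.5084 -1.7546 rad, qd=-2.0378 -0.1541 -2.7063 rad/s, tip=-0.0006 -0.2774 0.1808 m, effort=1.5979 11.3863 2.3855 N·m.
t=0.6600 s (step 44): ang=0.7244 -2.4893 -1.9083 rad, qd=-2.7207 0.7807 -2.4339 rad/s, tip=-0.0282 -0.2786 0.1322 m, effort=2.0971 10.3865 2.4965 N·m.
t=0.7200 s (step 48): ang=0.5480 -2.4172 -2.0480 rad, qd=-3.1136 1.6086 -2.2389 rad/s, tip=-0.0488 -0.2803 0.0942 m, effort=2.9666 9.1505 2.4457 N·m.
t=0.7800 s (step 52): ang=0.3573 -2.2999 -2.1775 rad, qd=-3.2001 2.2790 -2.0847 rad/s, tip=-0.0639 -0.2845 0.0649 m, effort=4.1391 7.9307 2.3188 N·m.
t=0.8100 s (step 54): ang=0.2621 -2.2276 -2.2387 rad, qd=-3.1445 2.5409 -2.0063 rad/s, tip=-0.0696 -0.2878 0.0529 m.


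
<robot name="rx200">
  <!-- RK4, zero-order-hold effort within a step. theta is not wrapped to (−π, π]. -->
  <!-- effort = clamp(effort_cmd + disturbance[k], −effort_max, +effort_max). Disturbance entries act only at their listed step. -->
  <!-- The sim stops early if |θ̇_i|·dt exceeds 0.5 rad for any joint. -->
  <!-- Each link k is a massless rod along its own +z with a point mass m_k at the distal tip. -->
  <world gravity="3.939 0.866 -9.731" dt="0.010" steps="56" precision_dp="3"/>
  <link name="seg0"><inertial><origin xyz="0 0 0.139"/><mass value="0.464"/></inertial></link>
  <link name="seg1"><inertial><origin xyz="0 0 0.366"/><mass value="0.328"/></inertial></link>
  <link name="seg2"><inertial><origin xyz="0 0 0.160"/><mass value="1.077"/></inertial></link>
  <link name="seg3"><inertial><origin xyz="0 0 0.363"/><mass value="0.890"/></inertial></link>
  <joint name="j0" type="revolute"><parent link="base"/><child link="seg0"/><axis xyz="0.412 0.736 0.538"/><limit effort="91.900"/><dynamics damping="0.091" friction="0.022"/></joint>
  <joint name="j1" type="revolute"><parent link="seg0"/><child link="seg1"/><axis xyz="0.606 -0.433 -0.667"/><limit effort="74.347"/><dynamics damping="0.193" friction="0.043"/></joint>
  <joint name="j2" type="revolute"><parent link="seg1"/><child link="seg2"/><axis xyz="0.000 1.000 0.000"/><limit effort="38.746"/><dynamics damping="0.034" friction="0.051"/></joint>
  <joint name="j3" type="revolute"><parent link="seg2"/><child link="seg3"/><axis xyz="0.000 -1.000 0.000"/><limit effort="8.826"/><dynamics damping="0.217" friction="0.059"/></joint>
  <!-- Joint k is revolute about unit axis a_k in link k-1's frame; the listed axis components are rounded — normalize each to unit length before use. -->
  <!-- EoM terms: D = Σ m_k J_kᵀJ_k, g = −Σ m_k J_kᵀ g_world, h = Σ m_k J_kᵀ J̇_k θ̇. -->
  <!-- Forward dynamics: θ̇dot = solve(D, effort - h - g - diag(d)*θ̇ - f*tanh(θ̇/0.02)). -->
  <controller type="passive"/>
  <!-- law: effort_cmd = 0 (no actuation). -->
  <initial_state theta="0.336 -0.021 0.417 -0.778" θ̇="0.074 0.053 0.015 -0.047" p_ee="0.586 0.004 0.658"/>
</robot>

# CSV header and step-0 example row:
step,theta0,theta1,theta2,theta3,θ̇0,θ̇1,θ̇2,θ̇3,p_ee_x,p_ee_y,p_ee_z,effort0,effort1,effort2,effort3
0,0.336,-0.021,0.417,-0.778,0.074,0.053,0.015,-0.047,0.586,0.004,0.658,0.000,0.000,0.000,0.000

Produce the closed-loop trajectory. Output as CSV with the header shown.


step,theta0,theta1,theta2,theta3,θ̇0,θ̇1,θ̇2,θ̇3,p_ee_x,p_ee_y,p_ee_z,effort0,effort1,effort2,effort3
1,0.337,-0.020,0.419,-0.777,0.113,0.067,0.356,0.160,0.587,0.004,0.657,0.000,0.000,0.000,0.000
2,0.338,-0.020,0.424,-0.775,0.169,0.076,0.621,0.289,0.588,0.004,0.655,0.000,0.000,0.000,0.000
3,0.340,-0.019,0.431,-0.772,0.233,0.083,0.851,0.386,0.590,0.004,0.652,0.000,0.000,0.000,0.000
4,0.343,-0.018,0.441,-0.767,0.304,0.089,1.056,0.460,0.592,0.004,0.648,0.000,0.000,0.000,0.000
5,0.346,-0.017,0.452,-0.762,0.382,0.095,1.243,0.521,0.596,0.004,0.643,0.000,0.000,0.000,0.000
6,0.351,-0.016,0.466,-0.757,0.467,0.100,1.414,0.573,0.599,0.005,0.638,0.000,0.000,0.000,0.000
7,0.356,-0.015,0.481,-0.751,0.558,0.106,1.572,0.619,0.603,0.006,0.631,0.000,0.000,0.000,0.000
8,0.362,-0.014,0.497,-0.745,0.657,0.114,1.718,0.661,0.608,0.007,0.623,0.000,0.000,0.000,0.000
9,0.369,-0.013,0.515,-0.738,0.763,0.123,1.852,0.701,0.613,0.008,0.614,0.000,0.000,0.000,0.000
10,0.377,-0.012,0.534,-0.731,0.878,0.134,1.974,0.739,0.619,0.009,0.604,0.000,0.000,0.000,0.000
11,0.387,-0.010,0.554,-0.723,1.003,0.148,2.083,0.774,0.625,0.010,0.593,0.000,0.000,0.000,0.000
12,0.397,-0.009,0.576,-0.715,1.137,0.165,2.177,0.807,0.632,0.012,0.581,0.000,0.000,0.000,0.000
13,0.409,-0.007,0.598,-0.707,1.282,0.185,2.254,0.836,0.638,0.014,0.568,0.000,0.000,0.000,0.000
14,0.423,-0.005,0.621,-0.698,1.438,0.211,2.314,0.860,0.646,0.016,0.554,0.000,0.000,0.000,0.000
15,0.438,-0.003,0.644,-0.690,1.607,0.242,2.355,0.878,0.653,0.018,0.539,0.000,0.000,0.000,0.000
16,0.455,0.000,0.668,-0.681,1.788,0.279,2.373,0.888,0.661,0.021,0.523,0.000,0.000,0.000,0.000
17,0.474,0.003,0.691,-0.672,1.982,0.323,2.368,0.889,0.669,0.024,0.506,0.000,0.000,0.000,0.000
18,0.495,0.006,0.715,-0.663,2.189,0.374,2.337,0.879,0.677,0.027,0.488,0.000,0.000,0.000,0.000
19,0.518,0.011,0.738,-0.654,2.409,0.435,2.278,0.856,0.685,0.030,0.469,0.000,0.000,0.000,0.000
20,0.543,0.015,0.760,-0.646,2.643,0.505,2.187,0.817,0.693,0.034,0.449,0.000,0.000,0.000,0.000
21,0.571,0.021,0.782,-0.638,2.889,0.585,2.063,0.760,0.701,0.038,0.428,0.000,0.000,0.000,0.000
22,0.601,0.027,0.802,-0.631,3.147,0.676,1.901,0.682,0.710,0.042,0.406,0.000,0.000,0.000,0.000
23,0.634,0.034,0.820,-0.625,3.415,0.778,1.698,0.581,0.718,0.046,0.384,0.000,0.000,0.000,0.000
24,0.669,0.043,0.835,-0.619,3.694,0.891,1.451,0.454,0.727,0.050,0.360,0.000,0.000,0.000,0.000
25,0.708,0.052,0.848,-0.616,3.980,1.014,1.155,0.298,0.735,0.055,0.336,0.000,0.000,0.000,0.000
26,0.749,0.063,0.858,-0.614,4.274,1.146,0.807,0.112,0.743,0.060,0.311,0.000,0.000,0.000,0.000
27,0.793,0.075,0.865,-0.613,4.568,1.288,0.428,-0.074,0.752,0.065,0.285,0.000,0.000,0.000,0.000
28,0.840,0.089,0.867,-0.615,4.859,1.437,0.034,-0.232,0.760,0.070,0.259,0.000,0.000,0.000,0.000
29,0.890,0.104,0.865,-0.618,5.146,1.592,-0.389,-0.386,0.768,0.075,0.231,0.000,0.000,0.000,0.000
30,0.943,0.120,0.859,-0.623,5.436,1.747,-0.897,-0.592,0.777,0.080,0.203,0.000,0.000,0.000,0.000
31,0.999,0.139,0.847,-0.630,5.730,1.898,-1.501,-0.856,0.785,0.085,0.175,0.000,0.000,0.000,0.000
32,1.058,0.158,0.828,-0.640,6.028,2.042,-2.203,-1.171,0.794,0.090,0.145,0.000,0.000,0.000,0.000
33,1.119,0.180,0.802,-0.654,6.330,2.174,-3.005,-1.530,0.803,0.095,0.115,0.000,0.000,0.000,0.000
34,1.184,0.202,0.768,-0.671,6.637,2.290,-3.911,-1.923,0.812,0.100,0.085,0.000,0.000,0.000,0.000
35,1.252,0.225,0.724,-0.692,6.955,2.384,-4.928,-2.341,0.821,0.105,0.053,0.000,0.000,0.000,0.000
36,1.323,0.249,0.669,-0.718,7.286,2.452,-6.060,-2.768,0.831,0.109,0.021,0.000,0.000,0.000,0.000
37,1.398,0.274,0.602,-0.747,7.639,2.491,-7.309,-3.180,0.841,0.113,-0.012,0.000,0.000,0.000,0.000
38,1.476,0.299,0.523,-0.781,8.016,2.497,-8.660,-3.531,0.851,0.117,-0.046,0.000,0.000,0.000,0.000
39,1.558,0.324,0.429,-0.818,8.415,2.471,-10.057,-3.731,0.862,0.120,-0.081,0.000,0.000,0.000,0.000
40,1.645,0.348,0.322,-0.855,8.815,2.419,-11.342,-3.609,0.873,0.123,-0.116,0.000,0.000,0.000,0.000
41,1.735,0.372,0.204,-0.888,9.155,2.363,-12.185,-2.877,0.883,0.124,-0.152,0.000,0.000,0.000,0.000
42,1.827,0.396,0.081,-0.909,9.349,2.338,-12.141,-1.244,0.893,0.125,-0.188,0.000,0.000,0.000,0.000
43,1.921,0.419,-0.036,-0.910,9.369,2.372,-11.087,1.221,0.903,0.123,-0.226,0.000,0.000,0.000,0.000
44,2.014,0.444,-0.138,-0.883,9.249,2.476,-9.203,4.220,0.911,0.120,-0.263,0.000,0.000,0.000,0.000
45,2.106,0.469,-0.218,-0.825,9.040,2.649,-6.773,7.446,0.916,0.116,-0.301,0.000,0.000,0.000,0.000
46,2.195,0.497,-0.273,-0.734,8.777,2.896,-4.056,10.641,0.919,0.110,-0.339,0.000,0.000,0.000,0.000
47,2.281,0.527,-0.299,-0.613,8.469,3.226,-1.226,13.607,0.918,0.102,-0.377,0.000,0.000,0.000,0.000
48,2.364,0.562,-0.298,-0.464,8.149,3.634,1.379,15.977,0.913,0.094,-0.413,0.000,0.000,0.000,0.000
49,2.444,0.600,-0.273,-0.296,7.850,4.111,3.434,17.370,0.902,0.086,-0.447,0.000,0.000,0.000,0.000
50,2.522,0.644,-0.233,-0.122,7.678,4.616,4.379,17.261,0.885,0.078,-0.479,0.000,0.000,0.000,0.000
51,2.598,0.693,-0.190,0.043,7.729,5.129,3.935,15.520,0.862,0.072,-0.508,0.000,0.000,0.000,0.000
52,2.677,0.747,-0.157,0.185,7.976,5.683,2.632,12.846,0.835,0.069,-0.535,0.000,0.000,0.000,0.000
53,2.758,0.806,-0.137,0.300,8.290,6.317,1.390,10.225,0.804,0.068,-0.561,0.000,0.000,0.000,0.000
54,2.842,0.873,-0.127,0.392,8.565,7.022,0.783,8.220,0.771,0.070,-0.585,0.000,0.000,0.000,0.000
55,2.929,0.947,-0.119,0.467,8.750,7.734,0.933,6.941,0.736,0.074,-0.608,0.000,0.000,0.000,0.000
56,3.017,1.028,-0.106,0.533,8.823,8.352,1.714,6.262,0.700,0.082,-0.631,,,,
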